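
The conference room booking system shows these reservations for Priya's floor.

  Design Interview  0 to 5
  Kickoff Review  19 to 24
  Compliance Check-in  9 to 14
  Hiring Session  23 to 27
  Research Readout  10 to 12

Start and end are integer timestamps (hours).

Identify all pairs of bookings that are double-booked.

Sorted by start: Design Interview, Compliance Check-in, Research Readout, Kickoff Review, Hiring Session.
Compliance Check-in starts after Design Interview ends — done with Design Interview.
Research Readout starts before Compliance Check-in ends → Compliance Check-in and Research Readout overlap.
Kickoff Review starts after Compliance Check-in ends — done with Compliance Check-in.
Kickoff Review starts after Research Readout ends — done with Research Readout.
Hiring Session starts before Kickoff Review ends → Kickoff Review and Hiring Session overlap.

Compliance Check-in & Research Readout, Hiring Session & Kickoff Review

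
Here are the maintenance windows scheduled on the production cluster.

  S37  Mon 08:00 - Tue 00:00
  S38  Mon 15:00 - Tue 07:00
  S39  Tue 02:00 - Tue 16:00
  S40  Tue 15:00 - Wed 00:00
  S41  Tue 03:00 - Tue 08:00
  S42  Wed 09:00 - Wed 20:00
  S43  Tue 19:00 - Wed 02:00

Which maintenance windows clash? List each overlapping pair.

S37 & S38, S38 & S39, S38 & S41, S39 & S40, S39 & S41, S40 & S43

Two intervals overlap when each starts before the other ends.
Sorted by start: S37, S38, S39, S41, S40, S43, S42.
S38 starts before S37 ends → S37 and S38 overlap.
S39 starts after S37 ends — done with S37.
S39 starts before S38 ends → S38 and S39 overlap.
S41 starts before S38 ends → S38 and S41 overlap.
S40 starts after S38 ends — done with S38.
S41 starts before S39 ends → S39 and S41 overlap.
S40 starts before S39 ends → S39 and S40 overlap.
S43 starts after S39 ends — done with S39.
S40 starts after S41 ends — done with S41.
S43 starts before S40 ends → S40 and S43 overlap.
S42 starts after S40 ends.
S42 starts after S43 ends.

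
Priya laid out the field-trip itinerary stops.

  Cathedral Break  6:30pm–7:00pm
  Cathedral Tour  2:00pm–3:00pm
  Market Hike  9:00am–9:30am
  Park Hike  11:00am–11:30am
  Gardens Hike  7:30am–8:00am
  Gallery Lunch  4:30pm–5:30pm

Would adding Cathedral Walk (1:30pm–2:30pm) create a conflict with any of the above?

Gardens Hike: ends 8:00am at or before Cathedral Walk starts 1:30pm → clear.
Market Hike: ends 9:30am at or before Cathedral Walk starts 1:30pm → clear.
Park Hike: ends 11:30am at or before Cathedral Walk starts 1:30pm → clear.
Cathedral Tour: starts 2:00pm before Cathedral Walk ends 2:30pm, and ends 3:00pm after Cathedral Walk starts 1:30pm → overlap.
Gallery Lunch: starts 4:30pm at or after Cathedral Walk ends 2:30pm → clear.
Cathedral Break: starts 6:30pm at or after Cathedral Walk ends 2:30pm → clear.
Cathedral Walk overlaps Cathedral Tour.

Yes — it overlaps Cathedral Tour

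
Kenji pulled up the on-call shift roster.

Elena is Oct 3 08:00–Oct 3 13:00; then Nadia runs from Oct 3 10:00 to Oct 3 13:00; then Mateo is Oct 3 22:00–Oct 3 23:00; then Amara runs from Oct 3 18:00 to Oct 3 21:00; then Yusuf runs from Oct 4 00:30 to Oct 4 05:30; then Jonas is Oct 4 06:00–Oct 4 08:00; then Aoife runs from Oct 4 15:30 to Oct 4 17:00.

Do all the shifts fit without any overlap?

No

Sorted by start: Elena, Nadia, Amara, Mateo, Yusuf, Jonas, Aoife.
Nadia starts before Elena ends → Elena and Nadia overlap.
That's a conflict, so the schedule is not conflict-free.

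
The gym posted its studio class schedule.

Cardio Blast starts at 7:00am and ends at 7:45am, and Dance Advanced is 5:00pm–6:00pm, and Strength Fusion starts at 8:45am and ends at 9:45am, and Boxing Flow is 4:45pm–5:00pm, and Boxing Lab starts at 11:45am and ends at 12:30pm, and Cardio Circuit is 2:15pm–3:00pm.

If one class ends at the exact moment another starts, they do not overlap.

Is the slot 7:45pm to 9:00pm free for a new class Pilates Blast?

Yes — the slot is free

Cardio Blast: ends 7:45am at or before Pilates Blast starts 7:45pm → clear.
Strength Fusion: ends 9:45am at or before Pilates Blast starts 7:45pm → clear.
Boxing Lab: ends 12:30pm at or before Pilates Blast starts 7:45pm → clear.
Cardio Circuit: ends 3:00pm at or before Pilates Blast starts 7:45pm → clear.
Boxing Flow: ends 5:00pm at or before Pilates Blast starts 7:45pm → clear.
Dance Advanced: ends 6:00pm at or before Pilates Blast starts 7:45pm → clear.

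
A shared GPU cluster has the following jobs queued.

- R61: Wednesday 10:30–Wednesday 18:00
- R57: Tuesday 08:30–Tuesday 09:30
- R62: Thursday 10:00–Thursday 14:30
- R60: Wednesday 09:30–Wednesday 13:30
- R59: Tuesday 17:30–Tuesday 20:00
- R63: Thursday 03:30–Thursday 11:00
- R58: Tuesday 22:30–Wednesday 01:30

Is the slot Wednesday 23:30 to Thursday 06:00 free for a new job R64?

No — it overlaps R63

R57: ends Tuesday 09:30 at or before R64 starts Wednesday 23:30 → clear.
R59: ends Tuesday 20:00 at or before R64 starts Wednesday 23:30 → clear.
R58: ends Wednesday 01:30 at or before R64 starts Wednesday 23:30 → clear.
R60: ends Wednesday 13:30 at or before R64 starts Wednesday 23:30 → clear.
R61: ends Wednesday 18:00 at or before R64 starts Wednesday 23:30 → clear.
R63: starts Thursday 03:30 before R64 ends Thursday 06:00, and ends Thursday 11:00 after R64 starts Wednesday 23:30 → overlap.
R62: starts Thursday 10:00 at or after R64 ends Thursday 06:00 → clear.
R64 overlaps R63.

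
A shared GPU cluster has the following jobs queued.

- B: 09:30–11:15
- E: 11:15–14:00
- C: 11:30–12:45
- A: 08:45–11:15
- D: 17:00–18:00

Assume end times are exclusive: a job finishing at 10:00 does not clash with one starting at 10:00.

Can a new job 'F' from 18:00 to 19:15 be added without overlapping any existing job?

A: ends 11:15 at or before F starts 18:00 → clear.
B: ends 11:15 at or before F starts 18:00 → clear.
E: ends 14:00 at or before F starts 18:00 → clear.
C: ends 12:45 at or before F starts 18:00 → clear.
D: ends 18:00 at or before F starts 18:00 → clear.

Yes — the slot is free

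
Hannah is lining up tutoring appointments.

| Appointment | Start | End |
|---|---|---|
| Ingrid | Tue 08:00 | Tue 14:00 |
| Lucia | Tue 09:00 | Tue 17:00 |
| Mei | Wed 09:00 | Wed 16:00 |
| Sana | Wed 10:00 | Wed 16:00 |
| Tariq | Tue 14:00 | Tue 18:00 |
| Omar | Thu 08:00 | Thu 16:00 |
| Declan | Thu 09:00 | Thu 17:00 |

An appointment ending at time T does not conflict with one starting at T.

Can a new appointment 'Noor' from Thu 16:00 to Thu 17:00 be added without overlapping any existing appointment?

Ingrid: ends Tue 14:00 at or before Noor starts Thu 16:00 → clear.
Lucia: ends Tue 17:00 at or before Noor starts Thu 16:00 → clear.
Tariq: ends Tue 18:00 at or before Noor starts Thu 16:00 → clear.
Mei: ends Wed 16:00 at or before Noor starts Thu 16:00 → clear.
Sana: ends Wed 16:00 at or before Noor starts Thu 16:00 → clear.
Omar: ends Thu 16:00 at or before Noor starts Thu 16:00 → clear.
Declan: starts Thu 09:00 before Noor ends Thu 17:00, and ends Thu 17:00 after Noor starts Thu 16:00 → overlap.
Noor overlaps Declan.

No — it overlaps Declan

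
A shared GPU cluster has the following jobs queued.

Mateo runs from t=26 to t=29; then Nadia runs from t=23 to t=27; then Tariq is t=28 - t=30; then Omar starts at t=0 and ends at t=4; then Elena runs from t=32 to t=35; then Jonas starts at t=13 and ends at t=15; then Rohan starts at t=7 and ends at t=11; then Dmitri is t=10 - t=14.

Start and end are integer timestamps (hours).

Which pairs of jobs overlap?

Check each pair: they overlap iff neither finishes before the other starts.
Sorted by start: Omar, Rohan, Dmitri, Jonas, Nadia, Mateo, Tariq, Elena.
Rohan starts after Omar ends; Omar is clear from here.
Dmitri starts before Rohan ends → Rohan and Dmitri overlap.
Jonas starts after Rohan ends; Rohan is clear from here.
Jonas starts before Dmitri ends → Dmitri and Jonas overlap.
Nadia starts after Dmitri ends; Dmitri is clear from here.
Nadia starts after Jonas ends; Jonas is clear from here.
Mateo starts before Nadia ends → Nadia and Mateo overlap.
Tariq starts after Nadia ends; Nadia is clear from here.
Tariq starts before Mateo ends → Mateo and Tariq overlap.
Elena starts after Mateo ends.
Elena starts after Tariq ends.

Dmitri & Jonas, Dmitri & Rohan, Mateo & Nadia, Mateo & Tariq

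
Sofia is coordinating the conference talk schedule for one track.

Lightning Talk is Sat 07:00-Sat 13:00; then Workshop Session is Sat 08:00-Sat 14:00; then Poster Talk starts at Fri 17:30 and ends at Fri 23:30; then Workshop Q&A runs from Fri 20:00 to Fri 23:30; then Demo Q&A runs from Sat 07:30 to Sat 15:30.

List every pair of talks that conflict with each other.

Sorted by start: Poster Talk, Workshop Q&A, Lightning Talk, Demo Q&A, Workshop Session.
Workshop Q&A starts before Poster Talk ends → Poster Talk and Workshop Q&A overlap.
Lightning Talk starts after Poster Talk ends; Poster Talk is clear from here.
Lightning Talk starts after Workshop Q&A ends; Workshop Q&A is clear from here.
Demo Q&A starts before Lightning Talk ends → Lightning Talk and Demo Q&A overlap.
Workshop Session starts before Lightning Talk ends → Lightning Talk and Workshop Session overlap.
Workshop Session starts before Demo Q&A ends → Demo Q&A and Workshop Session overlap.

Demo Q&A & Lightning Talk, Demo Q&A & Workshop Session, Lightning Talk & Workshop Session, Poster Talk & Workshop Q&A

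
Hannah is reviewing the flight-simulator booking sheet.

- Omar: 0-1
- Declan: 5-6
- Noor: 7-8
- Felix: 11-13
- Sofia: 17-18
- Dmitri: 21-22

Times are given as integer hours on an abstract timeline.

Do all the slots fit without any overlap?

Two intervals overlap when each starts before the other ends.
Sorted by start: Omar, Declan, Noor, Felix, Sofia, Dmitri.
Declan starts after Omar ends — done with Omar.
Noor starts after Declan ends — done with Declan.
Felix starts after Noor ends — done with Noor.
Sofia starts after Felix ends — done with Felix.
Dmitri starts after Sofia ends.
Every pair is clear; the schedule has no overlaps.

Yes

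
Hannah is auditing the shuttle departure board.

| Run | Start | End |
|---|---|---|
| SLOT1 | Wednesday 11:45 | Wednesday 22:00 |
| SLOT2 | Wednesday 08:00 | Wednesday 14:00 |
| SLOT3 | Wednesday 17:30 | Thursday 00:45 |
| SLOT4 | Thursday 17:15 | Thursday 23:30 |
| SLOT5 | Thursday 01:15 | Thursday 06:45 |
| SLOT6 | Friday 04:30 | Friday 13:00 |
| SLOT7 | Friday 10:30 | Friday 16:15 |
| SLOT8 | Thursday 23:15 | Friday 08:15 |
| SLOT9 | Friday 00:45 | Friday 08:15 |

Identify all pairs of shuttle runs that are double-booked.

SLOT1 & SLOT2, SLOT1 & SLOT3, SLOT4 & SLOT8, SLOT6 & SLOT7, SLOT6 & SLOT8, SLOT6 & SLOT9, SLOT8 & SLOT9

Two intervals overlap when each starts before the other ends.
Sorted by start: SLOT2, SLOT1, SLOT3, SLOT5, SLOT4, SLOT8, SLOT9, SLOT6, SLOT7.
SLOT1 starts before SLOT2 ends → SLOT2 and SLOT1 overlap.
SLOT3 starts after SLOT2 ends — done with SLOT2.
SLOT3 starts before SLOT1 ends → SLOT1 and SLOT3 overlap.
SLOT5 starts after SLOT1 ends — done with SLOT1.
SLOT5 starts after SLOT3 ends — done with SLOT3.
SLOT4 starts after SLOT5 ends — done with SLOT5.
SLOT8 starts before SLOT4 ends → SLOT4 and SLOT8 overlap.
SLOT9 starts after SLOT4 ends — done with SLOT4.
SLOT9 starts before SLOT8 ends → SLOT8 and SLOT9 overlap.
SLOT6 starts before SLOT8 ends → SLOT8 and SLOT6 overlap.
SLOT7 starts after SLOT8 ends.
SLOT6 starts before SLOT9 ends → SLOT9 and SLOT6 overlap.
SLOT7 starts after SLOT9 ends.
SLOT7 starts before SLOT6 ends → SLOT6 and SLOT7 overlap.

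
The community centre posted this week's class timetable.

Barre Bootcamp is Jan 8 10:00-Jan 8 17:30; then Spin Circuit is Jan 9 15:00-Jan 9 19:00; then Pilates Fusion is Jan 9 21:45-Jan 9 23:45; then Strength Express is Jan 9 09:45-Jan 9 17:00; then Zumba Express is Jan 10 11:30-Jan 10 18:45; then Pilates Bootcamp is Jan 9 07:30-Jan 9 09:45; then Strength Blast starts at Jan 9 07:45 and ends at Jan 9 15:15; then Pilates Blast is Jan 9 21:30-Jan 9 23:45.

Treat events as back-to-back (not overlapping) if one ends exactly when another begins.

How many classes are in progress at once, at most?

3

Walk through starts and ends in time order (an end at T is processed before a start at T):
Jan 8 10:00 start Barre Bootcamp → 1
Jan 8 17:30 end Barre Bootcamp → 0
Jan 9 07:30 start Pilates Bootcamp → 1
Jan 9 07:45 start Strength Blast → 2
Jan 9 09:45 end Pilates Bootcamp → 1
Jan 9 09:45 start Strength Express → 2
Jan 9 15:00 start Spin Circuit → 3
Jan 9 15:15 end Strength Blast → 2
Jan 9 17:00 end Strength Express → 1
Jan 9 19:00 end Spin Circuit → 0
Jan 9 21:30 start Pilates Blast → 1
Jan 9 21:45 start Pilates Fusion → 2
Jan 9 23:45 end Pilates Blast → 1
Jan 9 23:45 end Pilates Fusion → 0
Jan 10 11:30 start Zumba Express → 1
Jan 10 18:45 end Zumba Express → 0
Peak is 3, at Jan 9 15:00 (Spin Circuit, Strength Blast, Strength Express).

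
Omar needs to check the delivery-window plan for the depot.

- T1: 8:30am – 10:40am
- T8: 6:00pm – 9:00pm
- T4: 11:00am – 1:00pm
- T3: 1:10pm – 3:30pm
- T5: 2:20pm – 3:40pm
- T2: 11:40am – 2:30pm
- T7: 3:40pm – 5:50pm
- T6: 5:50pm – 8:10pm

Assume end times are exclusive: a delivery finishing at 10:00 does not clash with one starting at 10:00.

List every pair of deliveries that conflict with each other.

T2 & T3, T2 & T4, T2 & T5, T3 & T5, T6 & T8

Sorted by start: T1, T4, T2, T3, T5, T7, T6, T8.
T4 starts after T1 ends, so nothing later overlaps T1 either.
T2 starts before T4 ends → T4 and T2 overlap.
T3 starts after T4 ends, so nothing later overlaps T4 either.
T3 starts before T2 ends → T2 and T3 overlap.
T5 starts before T2 ends → T2 and T5 overlap.
T7 starts after T2 ends, so nothing later overlaps T2 either.
T5 starts before T3 ends → T3 and T5 overlap.
T7 starts after T3 ends, so nothing later overlaps T3 either.
T7 starts exactly when T5 ends (back-to-back, no overlap), so nothing later overlaps T5 either.
T6 starts exactly when T7 ends (back-to-back, no overlap), so nothing later overlaps T7 either.
T8 starts before T6 ends → T6 and T8 overlap.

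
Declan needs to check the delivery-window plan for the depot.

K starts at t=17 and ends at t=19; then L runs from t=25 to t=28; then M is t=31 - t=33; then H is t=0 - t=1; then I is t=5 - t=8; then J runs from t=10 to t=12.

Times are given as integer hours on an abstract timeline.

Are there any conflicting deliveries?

Sorted by start: H, I, J, K, L, M.
I starts after H ends — done with H.
J starts after I ends — done with I.
K starts after J ends — done with J.
L starts after K ends — done with K.
M starts after L ends.
Every pair is clear; the schedule has no overlaps.

No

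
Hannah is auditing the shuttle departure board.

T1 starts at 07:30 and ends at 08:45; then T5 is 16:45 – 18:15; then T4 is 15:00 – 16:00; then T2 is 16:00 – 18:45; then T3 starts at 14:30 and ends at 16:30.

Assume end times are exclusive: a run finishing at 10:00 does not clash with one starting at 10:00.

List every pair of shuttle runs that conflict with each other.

Sorted by start: T1, T3, T4, T2, T5.
T3 starts after T1 ends — done with T1.
T4 starts before T3 ends → T3 and T4 overlap.
T2 starts before T3 ends → T3 and T2 overlap.
T5 starts after T3 ends.
T2 starts exactly when T4 ends (back-to-back, no overlap) — done with T4.
T5 starts before T2 ends → T2 and T5 overlap.

T2 & T3, T2 & T5, T3 & T4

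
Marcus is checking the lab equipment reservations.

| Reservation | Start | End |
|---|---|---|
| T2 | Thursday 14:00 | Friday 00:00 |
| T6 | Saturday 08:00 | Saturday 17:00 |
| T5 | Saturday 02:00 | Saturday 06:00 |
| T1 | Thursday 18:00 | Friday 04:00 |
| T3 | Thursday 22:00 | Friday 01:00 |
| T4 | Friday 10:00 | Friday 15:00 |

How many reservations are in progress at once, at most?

3

Sweep the timeline, counting +1 at each start and −1 at each end (ends before starts at a tie):
Thursday 14:00 start T2 → 1
Thursday 18:00 start T1 → 2
Thursday 22:00 start T3 → 3
Friday 00:00 end T2 → 2
Friday 01:00 end T3 → 1
Friday 04:00 end T1 → 0
Friday 10:00 start T4 → 1
Friday 15:00 end T4 → 0
Saturday 02:00 start T5 → 1
Saturday 06:00 end T5 → 0
Saturday 08:00 start T6 → 1
Saturday 17:00 end T6 → 0
Peak is 3, at Thursday 22:00 (T1, T2, T3).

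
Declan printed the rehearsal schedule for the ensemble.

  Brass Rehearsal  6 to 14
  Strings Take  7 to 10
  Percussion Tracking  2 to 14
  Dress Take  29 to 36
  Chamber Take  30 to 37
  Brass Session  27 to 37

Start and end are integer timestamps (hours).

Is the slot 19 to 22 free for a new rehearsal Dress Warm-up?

Yes — the slot is free

Percussion Tracking: ends 14 at or before Dress Warm-up starts 19 → clear.
Brass Rehearsal: ends 14 at or before Dress Warm-up starts 19 → clear.
Strings Take: ends 10 at or before Dress Warm-up starts 19 → clear.
Brass Session: starts 27 at or after Dress Warm-up ends 22 → clear.
Dress Take: starts 29 at or after Dress Warm-up ends 22 → clear.
Chamber Take: starts 30 at or after Dress Warm-up ends 22 → clear.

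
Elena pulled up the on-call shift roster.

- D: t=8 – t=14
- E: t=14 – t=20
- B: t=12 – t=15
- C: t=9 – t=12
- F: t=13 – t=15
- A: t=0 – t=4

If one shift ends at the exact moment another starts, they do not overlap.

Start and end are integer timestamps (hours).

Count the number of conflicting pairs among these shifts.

Sorted by start: A, D, C, B, F, E.
D starts after A ends, so nothing later overlaps A either.
C starts before D ends → D and C overlap.
B starts before D ends → D and B overlap.
F starts before D ends → D and F overlap.
E starts exactly when D ends (back-to-back, no overlap).
B starts exactly when C ends (back-to-back, no overlap), so nothing later overlaps C either.
F starts before B ends → B and F overlap.
E starts before B ends → B and E overlap.
E starts before F ends → F and E overlap.
Overlapping pairs: B & D, B & E, B & F, C & D, D & F, E & F — 6 in total.

6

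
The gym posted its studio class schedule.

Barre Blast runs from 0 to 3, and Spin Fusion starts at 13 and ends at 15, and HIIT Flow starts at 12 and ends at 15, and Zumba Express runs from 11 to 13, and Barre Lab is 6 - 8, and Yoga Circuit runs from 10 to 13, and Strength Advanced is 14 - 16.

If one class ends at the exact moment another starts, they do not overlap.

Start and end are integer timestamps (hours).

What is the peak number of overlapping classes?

Sweep the timeline, counting +1 at each start and −1 at each end (ends before starts at a tie):
0 start Barre Blast → 1
3 end Barre Blast → 0
6 start Barre Lab → 1
8 end Barre Lab → 0
10 start Yoga Circuit → 1
11 start Zumba Express → 2
12 start HIIT Flow → 3
13 end Yoga Circuit → 2
13 end Zumba Express → 1
13 start Spin Fusion → 2
14 start Strength Advanced → 3
15 end HIIT Flow → 2
15 end Spin Fusion → 1
16 end Strength Advanced → 0
Peak is 3, at 12 (HIIT Flow, Yoga Circuit, Zumba Express).

3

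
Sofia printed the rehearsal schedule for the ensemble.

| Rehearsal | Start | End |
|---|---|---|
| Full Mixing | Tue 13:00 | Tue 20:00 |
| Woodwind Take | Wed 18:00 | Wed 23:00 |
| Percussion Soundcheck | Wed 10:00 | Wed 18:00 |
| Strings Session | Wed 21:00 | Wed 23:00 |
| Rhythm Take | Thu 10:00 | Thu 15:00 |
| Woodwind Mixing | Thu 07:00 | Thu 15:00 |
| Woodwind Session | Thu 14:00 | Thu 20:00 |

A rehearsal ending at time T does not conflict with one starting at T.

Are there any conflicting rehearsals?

Sorted by start: Full Mixing, Percussion Soundcheck, Woodwind Take, Strings Session, Woodwind Mixing, Rhythm Take, Woodwind Session.
Percussion Soundcheck starts after Full Mixing ends, so nothing later overlaps Full Mixing either.
Woodwind Take starts exactly when Percussion Soundcheck ends (back-to-back, no overlap), so nothing later overlaps Percussion Soundcheck either.
Strings Session starts before Woodwind Take ends → Woodwind Take and Strings Session overlap.
That's a conflict, so the schedule is not conflict-free.

Yes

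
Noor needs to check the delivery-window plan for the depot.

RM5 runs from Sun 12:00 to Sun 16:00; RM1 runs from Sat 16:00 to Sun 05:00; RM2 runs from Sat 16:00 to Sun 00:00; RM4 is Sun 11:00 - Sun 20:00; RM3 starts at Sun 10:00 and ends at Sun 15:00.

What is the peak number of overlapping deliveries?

3

Sort all start/end points and keep a running count:
Sat 16:00 start RM1 → 1
Sat 16:00 start RM2 → 2
Sun 00:00 end RM2 → 1
Sun 05:00 end RM1 → 0
Sun 10:00 start RM3 → 1
Sun 11:00 start RM4 → 2
Sun 12:00 start RM5 → 3
Sun 15:00 end RM3 → 2
Sun 16:00 end RM5 → 1
Sun 20:00 end RM4 → 0
Peak is 3, at Sun 12:00 (RM3, RM4, RM5).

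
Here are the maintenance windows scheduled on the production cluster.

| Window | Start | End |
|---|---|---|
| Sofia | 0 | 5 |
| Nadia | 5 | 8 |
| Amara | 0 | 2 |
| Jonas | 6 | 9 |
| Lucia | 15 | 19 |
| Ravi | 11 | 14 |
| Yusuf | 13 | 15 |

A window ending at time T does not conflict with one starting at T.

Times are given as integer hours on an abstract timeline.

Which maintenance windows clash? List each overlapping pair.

Two intervals overlap when each starts before the other ends.
Sorted by start: Sofia, Amara, Nadia, Jonas, Ravi, Yusuf, Lucia.
Amara starts before Sofia ends → Sofia and Amara overlap.
Nadia starts exactly when Sofia ends (back-to-back, no overlap); Sofia is clear from here.
Nadia starts after Amara ends; Amara is clear from here.
Jonas starts before Nadia ends → Nadia and Jonas overlap.
Ravi starts after Nadia ends; Nadia is clear from here.
Ravi starts after Jonas ends; Jonas is clear from here.
Yusuf starts before Ravi ends → Ravi and Yusuf overlap.
Lucia starts after Ravi ends.
Lucia starts exactly when Yusuf ends (back-to-back, no overlap).

Amara & Sofia, Jonas & Nadia, Ravi & Yusuf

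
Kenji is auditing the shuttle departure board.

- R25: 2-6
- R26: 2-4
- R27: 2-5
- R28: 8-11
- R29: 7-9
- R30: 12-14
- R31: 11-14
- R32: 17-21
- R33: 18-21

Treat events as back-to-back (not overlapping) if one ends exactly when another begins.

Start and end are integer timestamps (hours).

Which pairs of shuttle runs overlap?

R25 & R26, R25 & R27, R26 & R27, R28 & R29, R30 & R31, R32 & R33

Check each pair: they overlap iff neither finishes before the other starts.
Sorted by start: R25, R26, R27, R29, R28, R31, R30, R32, R33.
R26 starts before R25 ends → R25 and R26 overlap.
R27 starts before R25 ends → R25 and R27 overlap.
R29 starts after R25 ends, so nothing later overlaps R25 either.
R27 starts before R26 ends → R26 and R27 overlap.
R29 starts after R26 ends, so nothing later overlaps R26 either.
R29 starts after R27 ends, so nothing later overlaps R27 either.
R28 starts before R29 ends → R29 and R28 overlap.
R31 starts after R29 ends, so nothing later overlaps R29 either.
R31 starts exactly when R28 ends (back-to-back, no overlap), so nothing later overlaps R28 either.
R30 starts before R31 ends → R31 and R30 overlap.
R32 starts after R31 ends, so nothing later overlaps R31 either.
R32 starts after R30 ends, so nothing later overlaps R30 either.
R33 starts before R32 ends → R32 and R33 overlap.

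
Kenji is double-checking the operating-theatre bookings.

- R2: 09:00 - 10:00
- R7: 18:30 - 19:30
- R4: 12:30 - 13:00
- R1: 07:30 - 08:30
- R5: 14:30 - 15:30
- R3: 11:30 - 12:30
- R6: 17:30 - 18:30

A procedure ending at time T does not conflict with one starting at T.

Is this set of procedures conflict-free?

Check each pair: they overlap iff neither finishes before the other starts.
Sorted by start: R1, R2, R3, R4, R5, R6, R7.
R2 starts after R1 ends, so R1 has no further overlaps.
R3 starts after R2 ends, so R2 has no further overlaps.
R4 starts exactly when R3 ends (back-to-back, no overlap), so R3 has no further overlaps.
R5 starts after R4 ends, so R4 has no further overlaps.
R6 starts after R5 ends, so R5 has no further overlaps.
R7 starts exactly when R6 ends (back-to-back, no overlap).
Every pair is clear; the schedule has no overlaps.

Yes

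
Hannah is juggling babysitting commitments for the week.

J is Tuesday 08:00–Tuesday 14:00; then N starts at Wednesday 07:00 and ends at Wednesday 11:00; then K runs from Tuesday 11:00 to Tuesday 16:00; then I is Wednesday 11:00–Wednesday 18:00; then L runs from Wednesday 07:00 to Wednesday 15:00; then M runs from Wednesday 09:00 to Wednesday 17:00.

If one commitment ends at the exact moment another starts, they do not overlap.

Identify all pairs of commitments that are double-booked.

I & L, I & M, J & K, L & M, L & N, M & N

Sorted by start: J, K, L, N, M, I.
K starts before J ends → J and K overlap.
L starts after J ends, so nothing later overlaps J either.
L starts after K ends, so nothing later overlaps K either.
N starts before L ends → L and N overlap.
M starts before L ends → L and M overlap.
I starts before L ends → L and I overlap.
M starts before N ends → N and M overlap.
I starts exactly when N ends (back-to-back, no overlap).
I starts before M ends → M and I overlap.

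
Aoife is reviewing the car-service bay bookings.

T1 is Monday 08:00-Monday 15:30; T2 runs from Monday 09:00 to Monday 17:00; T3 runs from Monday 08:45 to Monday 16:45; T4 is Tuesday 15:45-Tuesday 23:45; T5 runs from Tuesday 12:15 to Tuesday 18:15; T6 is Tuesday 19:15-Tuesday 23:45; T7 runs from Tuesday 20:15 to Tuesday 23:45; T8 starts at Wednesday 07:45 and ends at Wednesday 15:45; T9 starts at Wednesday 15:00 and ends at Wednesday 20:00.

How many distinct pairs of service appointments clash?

8

Two intervals overlap when each starts before the other ends.
Sorted by start: T1, T3, T2, T5, T4, T6, T7, T8, T9.
T3 starts before T1 ends → T1 and T3 overlap.
T2 starts before T1 ends → T1 and T2 overlap.
T5 starts after T1 ends; T1 is clear from here.
T2 starts before T3 ends → T3 and T2 overlap.
T5 starts after T3 ends; T3 is clear from here.
T5 starts after T2 ends; T2 is clear from here.
T4 starts before T5 ends → T5 and T4 overlap.
T6 starts after T5 ends; T5 is clear from here.
T6 starts before T4 ends → T4 and T6 overlap.
T7 starts before T4 ends → T4 and T7 overlap.
T8 starts after T4 ends; T4 is clear from here.
T7 starts before T6 ends → T6 and T7 overlap.
T8 starts after T6 ends; T6 is clear from here.
T8 starts after T7 ends; T7 is clear from here.
T9 starts before T8 ends → T8 and T9 overlap.
Overlapping pairs: T1 & T2, T1 & T3, T2 & T3, T4 & T5, T4 & T6, T4 & T7, T6 & T7, T8 & T9 — 8 in total.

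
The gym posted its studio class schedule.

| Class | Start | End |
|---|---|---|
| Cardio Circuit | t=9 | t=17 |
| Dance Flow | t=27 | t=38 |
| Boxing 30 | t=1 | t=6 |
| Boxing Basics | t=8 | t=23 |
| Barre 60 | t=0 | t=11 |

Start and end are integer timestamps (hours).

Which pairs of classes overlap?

Sorted by start: Barre 60, Boxing 30, Boxing Basics, Cardio Circuit, Dance Flow.
Boxing 30 starts before Barre 60 ends → Barre 60 and Boxing 30 overlap.
Boxing Basics starts before Barre 60 ends → Barre 60 and Boxing Basics overlap.
Cardio Circuit starts before Barre 60 ends → Barre 60 and Cardio Circuit overlap.
Dance Flow starts after Barre 60 ends.
Boxing Basics starts after Boxing 30 ends, so nothing later overlaps Boxing 30 either.
Cardio Circuit starts before Boxing Basics ends → Boxing Basics and Cardio Circuit overlap.
Dance Flow starts after Boxing Basics ends.
Dance Flow starts after Cardio Circuit ends.

Barre 60 & Boxing 30, Barre 60 & Boxing Basics, Barre 60 & Cardio Circuit, Boxing Basics & Cardio Circuit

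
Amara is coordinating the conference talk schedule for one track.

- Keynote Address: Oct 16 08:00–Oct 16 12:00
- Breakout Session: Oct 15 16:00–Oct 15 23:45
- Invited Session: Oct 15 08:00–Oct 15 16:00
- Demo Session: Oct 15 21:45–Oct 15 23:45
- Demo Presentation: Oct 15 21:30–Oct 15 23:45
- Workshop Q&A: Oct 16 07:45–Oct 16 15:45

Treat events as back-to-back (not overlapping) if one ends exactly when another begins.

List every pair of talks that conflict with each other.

Two intervals overlap when each starts before the other ends.
Sorted by start: Invited Session, Breakout Session, Demo Presentation, Demo Session, Workshop Q&A, Keynote Address.
Breakout Session starts exactly when Invited Session ends (back-to-back, no overlap) — done with Invited Session.
Demo Presentation starts before Breakout Session ends → Breakout Session and Demo Presentation overlap.
Demo Session starts before Breakout Session ends → Breakout Session and Demo Session overlap.
Workshop Q&A starts after Breakout Session ends — done with Breakout Session.
Demo Session starts before Demo Presentation ends → Demo Presentation and Demo Session overlap.
Workshop Q&A starts after Demo Presentation ends — done with Demo Presentation.
Workshop Q&A starts after Demo Session ends — done with Demo Session.
Keynote Address starts before Workshop Q&A ends → Workshop Q&A and Keynote Address overlap.

Breakout Session & Demo Presentation, Breakout Session & Demo Session, Demo Presentation & Demo Session, Keynote Address & Workshop Q&A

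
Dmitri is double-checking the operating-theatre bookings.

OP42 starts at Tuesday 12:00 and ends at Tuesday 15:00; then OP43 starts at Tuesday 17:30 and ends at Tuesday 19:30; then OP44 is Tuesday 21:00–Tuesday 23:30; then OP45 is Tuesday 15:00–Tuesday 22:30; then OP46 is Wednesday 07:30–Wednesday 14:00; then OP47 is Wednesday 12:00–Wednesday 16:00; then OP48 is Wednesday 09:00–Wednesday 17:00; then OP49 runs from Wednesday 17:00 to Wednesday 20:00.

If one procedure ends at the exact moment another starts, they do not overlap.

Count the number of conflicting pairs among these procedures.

Sorted by start: OP42, OP45, OP43, OP44, OP46, OP48, OP47, OP49.
OP45 starts exactly when OP42 ends (back-to-back, no overlap), so nothing later overlaps OP42 either.
OP43 starts before OP45 ends → OP45 and OP43 overlap.
OP44 starts before OP45 ends → OP45 and OP44 overlap.
OP46 starts after OP45 ends, so nothing later overlaps OP45 either.
OP44 starts after OP43 ends, so nothing later overlaps OP43 either.
OP46 starts after OP44 ends, so nothing later overlaps OP44 either.
OP48 starts before OP46 ends → OP46 and OP48 overlap.
OP47 starts before OP46 ends → OP46 and OP47 overlap.
OP49 starts after OP46 ends.
OP47 starts before OP48 ends → OP48 and OP47 overlap.
OP49 starts exactly when OP48 ends (back-to-back, no overlap).
OP49 starts after OP47 ends.
Overlapping pairs: OP43 & OP45, OP44 & OP45, OP46 & OP47, OP46 & OP48, OP47 & OP48 — 5 in total.

5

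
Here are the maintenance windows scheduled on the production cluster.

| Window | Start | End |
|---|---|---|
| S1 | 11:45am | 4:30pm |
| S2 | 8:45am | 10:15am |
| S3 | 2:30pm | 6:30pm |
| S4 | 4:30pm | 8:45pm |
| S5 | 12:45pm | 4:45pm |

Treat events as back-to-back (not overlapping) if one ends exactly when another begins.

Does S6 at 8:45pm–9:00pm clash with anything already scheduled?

No — it doesn't clash with anything

S2: ends 10:15am at or before S6 starts 8:45pm → clear.
S1: ends 4:30pm at or before S6 starts 8:45pm → clear.
S5: ends 4:45pm at or before S6 starts 8:45pm → clear.
S3: ends 6:30pm at or before S6 starts 8:45pm → clear.
S4: ends 8:45pm at or before S6 starts 8:45pm → clear.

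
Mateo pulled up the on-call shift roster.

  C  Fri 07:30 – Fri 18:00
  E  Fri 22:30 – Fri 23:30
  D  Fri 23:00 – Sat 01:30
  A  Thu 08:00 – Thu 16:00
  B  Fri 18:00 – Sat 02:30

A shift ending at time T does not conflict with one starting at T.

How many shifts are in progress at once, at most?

3

Walk through starts and ends in time order (an end at T is processed before a start at T):
Thu 08:00 start A → 1
Thu 16:00 end A → 0
Fri 07:30 start C → 1
Fri 18:00 end C → 0
Fri 18:00 start B → 1
Fri 22:30 start E → 2
Fri 23:00 start D → 3
Fri 23:30 end E → 2
Sat 01:30 end D → 1
Sat 02:30 end B → 0
Peak is 3, at Fri 23:00 (B, D, E).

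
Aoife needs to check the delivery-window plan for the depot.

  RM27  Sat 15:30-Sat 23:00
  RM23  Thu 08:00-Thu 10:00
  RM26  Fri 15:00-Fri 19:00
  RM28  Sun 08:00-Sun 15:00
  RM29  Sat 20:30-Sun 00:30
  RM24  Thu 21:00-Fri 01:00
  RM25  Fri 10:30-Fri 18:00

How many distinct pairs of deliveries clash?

2

Sorted by start: RM23, RM24, RM25, RM26, RM27, RM29, RM28.
RM24 starts after RM23 ends, so nothing later overlaps RM23 either.
RM25 starts after RM24 ends, so nothing later overlaps RM24 either.
RM26 starts before RM25 ends → RM25 and RM26 overlap.
RM27 starts after RM25 ends, so nothing later overlaps RM25 either.
RM27 starts after RM26 ends, so nothing later overlaps RM26 either.
RM29 starts before RM27 ends → RM27 and RM29 overlap.
RM28 starts after RM27 ends.
RM28 starts after RM29 ends.
Overlapping pairs: RM25 & RM26, RM27 & RM29 — 2 in total.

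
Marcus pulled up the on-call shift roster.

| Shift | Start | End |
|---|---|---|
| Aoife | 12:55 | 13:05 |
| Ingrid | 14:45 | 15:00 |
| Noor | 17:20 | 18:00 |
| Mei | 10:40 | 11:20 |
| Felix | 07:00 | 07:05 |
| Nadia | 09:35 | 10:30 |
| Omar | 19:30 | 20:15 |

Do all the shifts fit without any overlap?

Yes

Sorted by start: Felix, Nadia, Mei, Aoife, Ingrid, Noor, Omar.
Nadia starts after Felix ends, so Felix has no further overlaps.
Mei starts after Nadia ends, so Nadia has no further overlaps.
Aoife starts after Mei ends, so Mei has no further overlaps.
Ingrid starts after Aoife ends, so Aoife has no further overlaps.
Noor starts after Ingrid ends, so Ingrid has no further overlaps.
Omar starts after Noor ends.
Every pair is clear; the schedule has no overlaps.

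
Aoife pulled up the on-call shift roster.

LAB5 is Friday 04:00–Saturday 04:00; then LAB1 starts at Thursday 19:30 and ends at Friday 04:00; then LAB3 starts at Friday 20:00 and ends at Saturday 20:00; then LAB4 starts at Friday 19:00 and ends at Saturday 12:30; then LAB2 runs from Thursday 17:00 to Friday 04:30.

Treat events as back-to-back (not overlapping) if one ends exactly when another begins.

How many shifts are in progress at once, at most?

3

Walk through starts and ends in time order (an end at T is processed before a start at T):
Thursday 17:00 start LAB2 → 1
Thursday 19:30 start LAB1 → 2
Friday 04:00 end LAB1 → 1
Friday 04:00 start LAB5 → 2
Friday 04:30 end LAB2 → 1
Friday 19:00 start LAB4 → 2
Friday 20:00 start LAB3 → 3
Saturday 04:00 end LAB5 → 2
Saturday 12:30 end LAB4 → 1
Saturday 20:00 end LAB3 → 0
Peak is 3, at Friday 20:00 (LAB3, LAB4, LAB5).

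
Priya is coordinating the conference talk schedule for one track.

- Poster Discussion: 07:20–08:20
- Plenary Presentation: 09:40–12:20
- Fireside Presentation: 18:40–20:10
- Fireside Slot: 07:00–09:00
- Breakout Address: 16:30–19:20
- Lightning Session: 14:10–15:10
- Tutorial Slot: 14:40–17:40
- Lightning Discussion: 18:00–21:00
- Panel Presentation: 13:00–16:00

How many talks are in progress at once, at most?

Sweep the timeline, counting +1 at each start and −1 at each end (ends before starts at a tie):
07:00 start Fireside Slot → 1
07:20 start Poster Discussion → 2
08:20 end Poster Discussion → 1
09:00 end Fireside Slot → 0
09:40 start Plenary Presentation → 1
12:20 end Plenary Presentation → 0
13:00 start Panel Presentation → 1
14:10 start Lightning Session → 2
14:40 start Tutorial Slot → 3
15:10 end Lightning Session → 2
16:00 end Panel Presentation → 1
16:30 start Breakout Address → 2
17:40 end Tutorial Slot → 1
18:00 start Lightning Discussion → 2
18:40 start Fireside Presentation → 3
19:20 end Breakout Address → 2
20:10 end Fireside Presentation → 1
21:00 end Lightning Discussion → 0
Peak is 3, at 14:40 (Lightning Session, Panel Presentation, Tutorial Slot).

3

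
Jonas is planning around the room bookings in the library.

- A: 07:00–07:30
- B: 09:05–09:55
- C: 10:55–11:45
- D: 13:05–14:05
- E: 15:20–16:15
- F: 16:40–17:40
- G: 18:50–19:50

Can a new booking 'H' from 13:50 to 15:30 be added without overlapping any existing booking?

A: ends 07:30 at or before H starts 13:50 → clear.
B: ends 09:55 at or before H starts 13:50 → clear.
C: ends 11:45 at or before H starts 13:50 → clear.
D: starts 13:05 before H ends 15:30, and ends 14:05 after H starts 13:50 → overlap.
E: starts 15:20 before H ends 15:30, and ends 16:15 after H starts 13:50 → overlap.
F: starts 16:40 at or after H ends 15:30 → clear.
G: starts 18:50 at or after H ends 15:30 → clear.
H overlaps D, E.

No — it overlaps D, E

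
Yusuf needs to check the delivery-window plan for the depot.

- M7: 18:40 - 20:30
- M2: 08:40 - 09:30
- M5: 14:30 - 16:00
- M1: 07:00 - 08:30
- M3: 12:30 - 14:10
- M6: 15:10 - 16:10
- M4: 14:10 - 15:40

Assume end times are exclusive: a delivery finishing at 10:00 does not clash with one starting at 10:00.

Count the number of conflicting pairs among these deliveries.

Sorted by start: M1, M2, M3, M4, M5, M6, M7.
M2 starts after M1 ends — done with M1.
M3 starts after M2 ends — done with M2.
M4 starts exactly when M3 ends (back-to-back, no overlap) — done with M3.
M5 starts before M4 ends → M4 and M5 overlap.
M6 starts before M4 ends → M4 and M6 overlap.
M7 starts after M4 ends.
M6 starts before M5 ends → M5 and M6 overlap.
M7 starts after M5 ends.
M7 starts after M6 ends.
Overlapping pairs: M4 & M5, M4 & M6, M5 & M6 — 3 in total.

3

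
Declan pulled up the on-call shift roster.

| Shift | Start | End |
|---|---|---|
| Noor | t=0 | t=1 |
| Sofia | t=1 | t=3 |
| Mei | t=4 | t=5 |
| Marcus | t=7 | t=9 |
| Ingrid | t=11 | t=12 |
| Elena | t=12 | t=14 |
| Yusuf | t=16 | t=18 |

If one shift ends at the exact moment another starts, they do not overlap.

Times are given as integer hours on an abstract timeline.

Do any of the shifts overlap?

No

Sorted by start: Noor, Sofia, Mei, Marcus, Ingrid, Elena, Yusuf.
Sofia starts exactly when Noor ends (back-to-back, no overlap), so nothing later overlaps Noor either.
Mei starts after Sofia ends, so nothing later overlaps Sofia either.
Marcus starts after Mei ends, so nothing later overlaps Mei either.
Ingrid starts after Marcus ends, so nothing later overlaps Marcus either.
Elena starts exactly when Ingrid ends (back-to-back, no overlap), so nothing later overlaps Ingrid either.
Yusuf starts after Elena ends.
Every pair is clear; the schedule has no overlaps.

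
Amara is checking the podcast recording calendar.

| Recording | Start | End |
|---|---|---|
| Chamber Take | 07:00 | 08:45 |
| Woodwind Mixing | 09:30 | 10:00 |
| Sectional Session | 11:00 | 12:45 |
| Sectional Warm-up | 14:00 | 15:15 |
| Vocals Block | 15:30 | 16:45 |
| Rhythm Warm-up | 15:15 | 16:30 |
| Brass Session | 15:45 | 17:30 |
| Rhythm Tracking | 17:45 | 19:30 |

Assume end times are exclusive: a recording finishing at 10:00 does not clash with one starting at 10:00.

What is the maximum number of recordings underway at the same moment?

3

Sweep the timeline, counting +1 at each start and −1 at each end (ends before starts at a tie):
07:00 start Chamber Take → 1
08:45 end Chamber Take → 0
09:30 start Woodwind Mixing → 1
10:00 end Woodwind Mixing → 0
11:00 start Sectional Session → 1
12:45 end Sectional Session → 0
14:00 start Sectional Warm-up → 1
15:15 end Sectional Warm-up → 0
15:15 start Rhythm Warm-up → 1
15:30 start Vocals Block → 2
15:45 start Brass Session → 3
16:30 end Rhythm Warm-up → 2
16:45 end Vocals Block → 1
17:30 end Brass Session → 0
17:45 start Rhythm Tracking → 1
19:30 end Rhythm Tracking → 0
Peak is 3, at 15:45 (Brass Session, Rhythm Warm-up, Vocals Block).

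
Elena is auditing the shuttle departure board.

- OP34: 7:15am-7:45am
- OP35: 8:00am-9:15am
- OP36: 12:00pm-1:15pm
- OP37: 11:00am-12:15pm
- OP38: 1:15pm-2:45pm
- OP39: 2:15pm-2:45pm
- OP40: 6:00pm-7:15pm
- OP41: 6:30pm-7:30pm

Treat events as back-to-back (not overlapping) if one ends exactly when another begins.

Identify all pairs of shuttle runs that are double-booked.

Sorted by start: OP34, OP35, OP37, OP36, OP38, OP39, OP40, OP41.
OP35 starts after OP34 ends, so nothing later overlaps OP34 either.
OP37 starts after OP35 ends, so nothing later overlaps OP35 either.
OP36 starts before OP37 ends → OP37 and OP36 overlap.
OP38 starts after OP37 ends, so nothing later overlaps OP37 either.
OP38 starts exactly when OP36 ends (back-to-back, no overlap), so nothing later overlaps OP36 either.
OP39 starts before OP38 ends → OP38 and OP39 overlap.
OP40 starts after OP38 ends, so nothing later overlaps OP38 either.
OP40 starts after OP39 ends, so nothing later overlaps OP39 either.
OP41 starts before OP40 ends → OP40 and OP41 overlap.

OP36 & OP37, OP38 & OP39, OP40 & OP41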